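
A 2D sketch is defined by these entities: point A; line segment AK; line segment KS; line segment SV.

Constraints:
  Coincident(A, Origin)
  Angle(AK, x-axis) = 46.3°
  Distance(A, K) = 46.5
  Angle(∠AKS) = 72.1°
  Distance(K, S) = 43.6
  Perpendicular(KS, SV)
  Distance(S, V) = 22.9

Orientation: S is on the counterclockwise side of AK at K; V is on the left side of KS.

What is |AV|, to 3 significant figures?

36.3

A is at the origin; AK runs at 46.3° with length 46.5, so K = 46.5·(cos 46.3°, sin 46.3°) = (32.1, 33.6). ∠AKS = 72.1°, so KS runs at 46.3° + (180° − 72.1°) = 154° from the x-axis; with |KS| = 43.6, S = K + 43.6·(cos 154°, sin 154°) = (-7.13, 52.6). KS ⟂ SV; with |SV| = 22.9 on the left of KS, V = S + 22.9·(-0.435, -0.900) = (-17.1, 32.0). Then |AV| = |V − A| = 36.3.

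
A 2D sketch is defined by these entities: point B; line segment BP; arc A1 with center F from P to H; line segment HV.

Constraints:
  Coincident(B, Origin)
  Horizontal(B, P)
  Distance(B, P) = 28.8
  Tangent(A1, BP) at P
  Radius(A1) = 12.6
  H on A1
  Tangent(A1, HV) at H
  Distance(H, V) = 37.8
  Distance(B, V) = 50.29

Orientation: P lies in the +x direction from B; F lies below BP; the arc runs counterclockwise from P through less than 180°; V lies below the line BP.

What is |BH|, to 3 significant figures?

19.8

Checks: B.y = 0.00, P.y = 0.00 ✓; |FH| = 12.60 ✓; ∠(FH, HV) = 90.00° ✓; |HV| = 37.80 ✓; |BV| = 50.29 ✓.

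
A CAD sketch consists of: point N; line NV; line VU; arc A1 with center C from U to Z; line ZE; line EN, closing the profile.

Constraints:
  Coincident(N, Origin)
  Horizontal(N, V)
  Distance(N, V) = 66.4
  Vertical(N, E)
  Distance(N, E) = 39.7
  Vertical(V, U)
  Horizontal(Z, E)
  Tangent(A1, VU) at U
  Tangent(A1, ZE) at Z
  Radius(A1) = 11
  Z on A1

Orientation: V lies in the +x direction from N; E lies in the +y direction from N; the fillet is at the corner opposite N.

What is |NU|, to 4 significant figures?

72.34

N is at the origin; NV is horizontal with |NV| = 66.4 and V on the +x side, so V = (66.40, 0.000). NE is vertical with |NE| = 39.7 and E on the +y side, so E = (0.000, 39.70). The virtual corner opposite N is at (66.40, 39.70). The tangent condition forces CU to be normal to VU and A1 meets ZE tangentially, so CZ is at right angles to ZE, with radius 11.0, so the center C sits 11.0 in from both sides at C = (55.40, 28.70). That places the tangent points at U = (66.40, 28.70) on VU and Z = (55.40, 39.70) on ZE. Then |NU| = |U − N| = 72.34.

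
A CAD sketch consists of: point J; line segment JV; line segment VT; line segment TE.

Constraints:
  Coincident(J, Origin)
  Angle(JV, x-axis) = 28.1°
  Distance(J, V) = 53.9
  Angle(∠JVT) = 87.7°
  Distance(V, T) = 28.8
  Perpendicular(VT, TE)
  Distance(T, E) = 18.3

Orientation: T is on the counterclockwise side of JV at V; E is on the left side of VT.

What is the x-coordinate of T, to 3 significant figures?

33.0

J is at the origin; JV runs at 28.1° with length 53.9, so V = 53.9·(cos 28.1°, sin 28.1°) = (47.5, 25.4). ∠JVT = 87.7°, so VT runs at 28.1° + (180° − 87.7°) = 120° from the x-axis; with |VT| = 28.8, T = V + 28.8·(cos 120°, sin 120°) = (33.0, 50.2). So T.x = 33.0.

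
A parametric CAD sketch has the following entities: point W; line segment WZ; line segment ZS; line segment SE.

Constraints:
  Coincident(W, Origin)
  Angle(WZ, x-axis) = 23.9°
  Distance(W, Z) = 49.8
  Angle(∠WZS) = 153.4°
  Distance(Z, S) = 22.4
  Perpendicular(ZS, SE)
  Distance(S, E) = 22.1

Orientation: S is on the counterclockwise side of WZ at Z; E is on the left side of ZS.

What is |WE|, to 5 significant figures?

66.929

∠WZS = 153.4°, so ZS runs at 23.9° + (180° − 153.4°) = 50.500° from the x-axis; with |ZS| = 22.4, S = Z + 22.4·(cos 50.500°, sin 50.500°) = (59.778, 37.460). ZS ⟂ SE; with |SE| = 22.1 on the left of ZS, E = S + 22.1·(-0.77162, 0.63608) = (42.725, 51.518). Then |WE| = |E − W| = 66.929.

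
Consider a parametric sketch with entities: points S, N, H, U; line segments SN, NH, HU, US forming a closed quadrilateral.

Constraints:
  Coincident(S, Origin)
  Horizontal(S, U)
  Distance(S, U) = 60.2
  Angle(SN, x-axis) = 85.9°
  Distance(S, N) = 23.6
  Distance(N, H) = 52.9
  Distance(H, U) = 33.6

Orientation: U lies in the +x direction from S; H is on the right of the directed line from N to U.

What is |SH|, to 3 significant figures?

38.0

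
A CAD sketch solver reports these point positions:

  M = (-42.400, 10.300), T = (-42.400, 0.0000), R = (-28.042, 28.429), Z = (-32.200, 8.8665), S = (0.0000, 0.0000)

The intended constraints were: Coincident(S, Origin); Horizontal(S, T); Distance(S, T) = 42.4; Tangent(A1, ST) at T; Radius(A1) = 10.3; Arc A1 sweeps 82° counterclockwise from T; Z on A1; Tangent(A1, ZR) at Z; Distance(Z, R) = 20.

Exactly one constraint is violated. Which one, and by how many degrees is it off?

Tangent(A1, ZR) at Z — off by 4.00°.

S = (0.00, 0.00) ✓; S.y = 0.00, T.y = 0.00 ✓; |ST| = 42.40 ✓; ∠(MT, TS) = 90.00° ✓; |MT| = 10.30 ✓; bearing(M→Z) − bearing(M→T) = 82.00° ✓; |MZ| = 10.30 ✓; ∠(MZ, ZR) = 94.00° ✗; |ZR| = 20.00 ✓.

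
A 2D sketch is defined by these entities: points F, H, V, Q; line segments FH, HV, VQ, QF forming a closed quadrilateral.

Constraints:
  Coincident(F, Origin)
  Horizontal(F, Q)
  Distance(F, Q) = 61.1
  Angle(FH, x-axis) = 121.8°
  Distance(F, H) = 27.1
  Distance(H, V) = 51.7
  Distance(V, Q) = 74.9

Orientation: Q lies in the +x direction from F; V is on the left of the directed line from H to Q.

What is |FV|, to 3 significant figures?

65.2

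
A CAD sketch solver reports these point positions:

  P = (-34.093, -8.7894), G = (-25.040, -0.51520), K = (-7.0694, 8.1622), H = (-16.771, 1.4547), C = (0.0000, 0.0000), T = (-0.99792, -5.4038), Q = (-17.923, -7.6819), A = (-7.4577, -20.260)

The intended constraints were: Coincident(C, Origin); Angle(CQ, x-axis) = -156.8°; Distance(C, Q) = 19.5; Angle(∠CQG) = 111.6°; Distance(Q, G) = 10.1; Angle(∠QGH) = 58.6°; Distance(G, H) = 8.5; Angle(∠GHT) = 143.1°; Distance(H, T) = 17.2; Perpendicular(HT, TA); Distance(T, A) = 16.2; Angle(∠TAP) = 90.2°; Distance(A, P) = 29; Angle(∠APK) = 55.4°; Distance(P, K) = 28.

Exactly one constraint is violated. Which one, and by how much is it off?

Distance(P, K) = 28 — off by 3.90.

C = (0.00, 0.00) ✓; CQ at -156.8° ✓; |CQ| = 19.50 ✓; ∠CQG = 111.6° ✓; |QG| = 10.10 ✓; ∠QGH = 58.60° ✓; |GH| = 8.500 ✓; ∠GHT = 143.1° ✓; |HT| = 17.20 ✓; ∠(HT, TA) = 90.00° ✓; |TA| = 16.20 ✓; ∠TAP = 90.20° ✓; |AP| = 29.00 ✓; ∠APK = 55.40° ✓; |PK| = 31.90 ✗.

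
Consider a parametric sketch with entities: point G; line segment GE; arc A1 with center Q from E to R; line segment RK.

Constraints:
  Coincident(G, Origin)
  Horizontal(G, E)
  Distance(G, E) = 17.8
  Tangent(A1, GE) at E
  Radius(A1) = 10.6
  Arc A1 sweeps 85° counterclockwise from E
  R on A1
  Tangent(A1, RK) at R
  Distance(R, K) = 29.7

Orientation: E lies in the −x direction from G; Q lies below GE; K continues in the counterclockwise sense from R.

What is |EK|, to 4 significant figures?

41.41

On A1, E sits at bearing 90° from Q; an 85° counterclockwise sweep puts R at bearing 175°, so R = Q + 10.6·(cos 175°, sin 175°) = (-28.36, -9.676). A1 meets RK tangentially, so QR is at right angles to RK, so RK runs along (−sin 175°, cos 175°); with |RK| = 29.7, K = (-30.95, -39.26). Then |EK| = |K − E| = 41.41.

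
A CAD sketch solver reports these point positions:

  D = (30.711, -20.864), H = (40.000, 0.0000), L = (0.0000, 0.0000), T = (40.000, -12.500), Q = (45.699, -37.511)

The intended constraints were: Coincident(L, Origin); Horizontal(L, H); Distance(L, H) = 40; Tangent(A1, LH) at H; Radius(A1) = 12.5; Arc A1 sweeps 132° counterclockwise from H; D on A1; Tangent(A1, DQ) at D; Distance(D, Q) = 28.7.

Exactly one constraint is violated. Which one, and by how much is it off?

Distance(D, Q) = 28.7 — off by 6.30.

L = (0.00, 0.00) ✓; L.y = 0.00, H.y = 0.00 ✓; |LH| = 40.00 ✓; ∠(TH, HL) = 90.00° ✓; |TH| = 12.50 ✓; bearing(T→D) − bearing(T→H) = 132.0° ✓; |TD| = 12.50 ✓; ∠(TD, DQ) = 90.00° ✓; |DQ| = 22.40 ✗.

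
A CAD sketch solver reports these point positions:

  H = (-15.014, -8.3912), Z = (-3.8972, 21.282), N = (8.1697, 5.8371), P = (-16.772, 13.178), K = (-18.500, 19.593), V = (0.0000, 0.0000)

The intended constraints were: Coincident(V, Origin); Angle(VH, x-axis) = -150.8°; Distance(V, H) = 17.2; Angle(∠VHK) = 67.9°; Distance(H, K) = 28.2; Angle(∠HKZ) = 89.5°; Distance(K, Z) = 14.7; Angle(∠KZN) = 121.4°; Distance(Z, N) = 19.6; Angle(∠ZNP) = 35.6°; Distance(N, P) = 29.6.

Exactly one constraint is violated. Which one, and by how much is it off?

Distance(N, P) = 29.6 — off by 3.60.

V = (0.00, 0.00) ✓; VH at -150.8° ✓; |VH| = 17.20 ✓; ∠VHK = 67.90° ✓; |HK| = 28.20 ✓; ∠HKZ = 89.50° ✓; |KZ| = 14.70 ✓; ∠KZN = 121.4° ✓; |ZN| = 19.60 ✓; ∠ZNP = 35.60° ✓; |NP| = 26.00 ✗.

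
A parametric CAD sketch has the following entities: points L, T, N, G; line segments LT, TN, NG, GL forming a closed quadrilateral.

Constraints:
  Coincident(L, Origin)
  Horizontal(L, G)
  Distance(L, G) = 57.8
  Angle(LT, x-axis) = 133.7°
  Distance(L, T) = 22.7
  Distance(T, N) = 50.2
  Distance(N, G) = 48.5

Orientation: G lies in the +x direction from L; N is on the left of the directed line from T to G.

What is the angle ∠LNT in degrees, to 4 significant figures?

26.47°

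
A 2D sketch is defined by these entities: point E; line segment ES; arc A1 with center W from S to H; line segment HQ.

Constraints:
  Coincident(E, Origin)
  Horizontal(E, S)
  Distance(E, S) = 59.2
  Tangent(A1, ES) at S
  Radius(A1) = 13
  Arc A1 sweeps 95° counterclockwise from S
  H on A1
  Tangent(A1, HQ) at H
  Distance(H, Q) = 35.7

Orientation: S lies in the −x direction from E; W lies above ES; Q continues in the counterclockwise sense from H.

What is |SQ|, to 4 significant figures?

50.66

E is at the origin; E and S share the same y with |ES| = 59.2 and S on the −x side, so S = (-59.20, 0.000). The tangent condition forces WS to be normal to ES, so W = S + (0, 13) = (-59.20, 13.00). On A1, S sits at bearing -90° from W; a 95° counterclockwise sweep puts H at bearing 5°, so H = W + 13.0·(cos 5°, sin 5°) = (-46.25, 14.13). Since A1 is tangent to HQ there, WH ⟂ HQ, so HQ runs along (−sin 5°, cos 5°); with |HQ| = 35.7, Q = (-49.36, 49.70). Then |SQ| = |Q − S| = 50.66.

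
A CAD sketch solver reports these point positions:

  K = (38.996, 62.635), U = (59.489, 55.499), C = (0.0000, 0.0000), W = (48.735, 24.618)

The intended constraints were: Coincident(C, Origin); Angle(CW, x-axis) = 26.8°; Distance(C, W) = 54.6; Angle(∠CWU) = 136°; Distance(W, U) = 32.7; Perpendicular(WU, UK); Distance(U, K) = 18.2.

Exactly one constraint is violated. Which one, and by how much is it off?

Distance(U, K) = 18.2 — off by 3.50.

C = (0.00, 0.00) ✓; CW at 26.80° ✓; |CW| = 54.60 ✓; ∠CWU = 136.0° ✓; |WU| = 32.70 ✓; ∠(WU, UK) = 90.00° ✓; |UK| = 21.70 ✗.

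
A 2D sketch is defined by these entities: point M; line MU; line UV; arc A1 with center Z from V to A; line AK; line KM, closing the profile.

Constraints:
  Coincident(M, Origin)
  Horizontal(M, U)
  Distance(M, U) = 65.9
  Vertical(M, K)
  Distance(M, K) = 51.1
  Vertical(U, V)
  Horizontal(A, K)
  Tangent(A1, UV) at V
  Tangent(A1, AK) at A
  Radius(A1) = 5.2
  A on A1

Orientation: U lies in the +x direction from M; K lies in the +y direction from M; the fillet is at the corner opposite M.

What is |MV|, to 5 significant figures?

80.310

M is at the origin; MU is horizontal with |MU| = 65.9 and U on the +x side, so U = (65.900, 0.0000). MK is vertical with |MK| = 51.1 and K on the +y side, so K = (0.0000, 51.100). The virtual corner opposite M is at (65.900, 51.100). The tangent condition forces ZV to be normal to UV and the tangent condition forces ZA to be normal to AK, with radius 5.2, so the center Z sits 5.2 in from both sides at Z = (60.700, 45.900). That places the tangent points at V = (65.900, 45.900) on UV and A = (60.700, 51.100) on AK. Then |MV| = |V − M| = 80.310.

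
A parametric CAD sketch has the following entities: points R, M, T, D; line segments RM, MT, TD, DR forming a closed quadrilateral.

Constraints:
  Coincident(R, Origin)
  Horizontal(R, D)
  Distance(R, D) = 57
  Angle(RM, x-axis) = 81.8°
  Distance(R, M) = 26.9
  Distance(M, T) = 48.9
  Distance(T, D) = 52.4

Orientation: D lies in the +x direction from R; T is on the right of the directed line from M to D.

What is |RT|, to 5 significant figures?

23.891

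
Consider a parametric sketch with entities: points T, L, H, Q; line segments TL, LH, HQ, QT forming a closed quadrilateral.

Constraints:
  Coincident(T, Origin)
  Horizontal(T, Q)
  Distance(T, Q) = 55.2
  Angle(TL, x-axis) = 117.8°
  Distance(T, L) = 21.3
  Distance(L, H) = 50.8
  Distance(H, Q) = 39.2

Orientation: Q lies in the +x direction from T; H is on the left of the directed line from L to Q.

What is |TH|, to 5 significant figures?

51.953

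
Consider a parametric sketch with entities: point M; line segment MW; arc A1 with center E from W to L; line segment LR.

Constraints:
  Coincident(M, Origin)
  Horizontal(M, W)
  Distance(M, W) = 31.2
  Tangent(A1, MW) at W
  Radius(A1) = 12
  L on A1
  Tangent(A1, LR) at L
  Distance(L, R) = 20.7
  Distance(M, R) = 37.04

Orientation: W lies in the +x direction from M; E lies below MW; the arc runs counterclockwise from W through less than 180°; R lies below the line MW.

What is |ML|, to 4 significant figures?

22.39

Checks: |EW| = 12.00 ✓; |EL| = 12.00 ✓; ∠(EL, LR) = 90.00° ✓; |LR| = 20.70 ✓; |MR| = 37.04 ✓.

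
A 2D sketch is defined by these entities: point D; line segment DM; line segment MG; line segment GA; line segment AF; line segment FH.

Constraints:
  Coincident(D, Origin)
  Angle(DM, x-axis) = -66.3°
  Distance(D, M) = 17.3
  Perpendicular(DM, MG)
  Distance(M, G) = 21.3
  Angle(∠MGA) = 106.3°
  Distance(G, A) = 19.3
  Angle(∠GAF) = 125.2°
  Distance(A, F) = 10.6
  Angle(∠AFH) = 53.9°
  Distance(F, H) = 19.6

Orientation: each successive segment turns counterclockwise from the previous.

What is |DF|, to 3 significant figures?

22.3

D is at the origin; DM runs at -66.3° with length 17.3, so M = (6.95, -15.8). DM ⟂ MG, so MG runs at 23.7°; with |MG| = 21.3, G = (26.5, -7.28). ∠MGA = 106.3° gives GA at 97.4° from the x-axis; with |GA| = 19.3, A = (24.0, 11.9). ∠GAF = 125.2° gives AF at 152° from the x-axis; with |AF| = 10.6, F = (14.6, 16.8). Then |DF| = |F − D| = 22.3.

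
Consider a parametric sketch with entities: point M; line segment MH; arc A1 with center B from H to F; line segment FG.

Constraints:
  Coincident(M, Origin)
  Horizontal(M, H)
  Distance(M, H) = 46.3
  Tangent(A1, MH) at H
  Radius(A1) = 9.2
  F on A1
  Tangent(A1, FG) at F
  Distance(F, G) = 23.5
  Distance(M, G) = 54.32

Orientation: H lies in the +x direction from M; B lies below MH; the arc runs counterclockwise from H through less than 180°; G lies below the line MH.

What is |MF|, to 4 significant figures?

38.94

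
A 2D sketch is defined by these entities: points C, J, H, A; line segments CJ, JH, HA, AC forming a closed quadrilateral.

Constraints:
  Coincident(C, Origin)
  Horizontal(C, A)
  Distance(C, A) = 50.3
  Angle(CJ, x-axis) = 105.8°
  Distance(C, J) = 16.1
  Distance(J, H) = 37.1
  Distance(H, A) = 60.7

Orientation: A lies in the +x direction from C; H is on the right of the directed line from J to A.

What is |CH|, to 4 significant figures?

22.49

Checks: C.y = 0.00, A.y = 0.00 ✓; |JH| = 37.10 ✓; |HA| = 60.70 ✓.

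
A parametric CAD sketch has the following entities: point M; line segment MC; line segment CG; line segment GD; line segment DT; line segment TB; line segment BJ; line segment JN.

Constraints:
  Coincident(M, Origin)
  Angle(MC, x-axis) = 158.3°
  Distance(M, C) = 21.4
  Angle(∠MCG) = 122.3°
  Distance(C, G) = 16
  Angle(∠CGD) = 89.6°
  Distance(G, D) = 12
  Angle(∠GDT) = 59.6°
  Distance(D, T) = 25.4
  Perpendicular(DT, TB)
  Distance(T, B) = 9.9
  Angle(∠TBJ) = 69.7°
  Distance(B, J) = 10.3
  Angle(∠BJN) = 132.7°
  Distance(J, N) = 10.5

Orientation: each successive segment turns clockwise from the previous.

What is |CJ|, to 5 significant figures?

5.8305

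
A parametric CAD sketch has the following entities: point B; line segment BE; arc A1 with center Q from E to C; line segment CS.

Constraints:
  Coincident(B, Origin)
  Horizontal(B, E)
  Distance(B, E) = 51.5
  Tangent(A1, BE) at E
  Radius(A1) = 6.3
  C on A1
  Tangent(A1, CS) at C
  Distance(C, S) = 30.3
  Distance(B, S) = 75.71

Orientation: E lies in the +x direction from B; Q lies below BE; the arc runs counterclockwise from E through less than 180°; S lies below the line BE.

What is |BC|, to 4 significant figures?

48.28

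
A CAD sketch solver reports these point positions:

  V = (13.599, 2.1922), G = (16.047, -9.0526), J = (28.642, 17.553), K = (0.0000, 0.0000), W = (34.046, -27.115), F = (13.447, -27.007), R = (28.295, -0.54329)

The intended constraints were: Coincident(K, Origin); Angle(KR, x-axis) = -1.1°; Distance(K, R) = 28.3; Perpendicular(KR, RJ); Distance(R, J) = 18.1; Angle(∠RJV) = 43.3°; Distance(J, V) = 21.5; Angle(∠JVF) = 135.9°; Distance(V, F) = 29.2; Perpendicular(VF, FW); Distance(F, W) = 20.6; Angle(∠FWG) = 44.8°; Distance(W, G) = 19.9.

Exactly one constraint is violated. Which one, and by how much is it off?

Distance(W, G) = 19.9 — off by 5.60.

K = (0.00, 0.00) ✓; KR at -1.100° ✓; |KR| = 28.30 ✓; ∠(KR, RJ) = 90.00° ✓; |RJ| = 18.10 ✓; ∠RJV = 43.30° ✓; |JV| = 21.50 ✓; ∠JVF = 135.9° ✓; |VF| = 29.20 ✓; ∠(VF, FW) = 90.00° ✓; |FW| = 20.60 ✓; ∠FWG = 44.80° ✓; |WG| = 25.50 ✗.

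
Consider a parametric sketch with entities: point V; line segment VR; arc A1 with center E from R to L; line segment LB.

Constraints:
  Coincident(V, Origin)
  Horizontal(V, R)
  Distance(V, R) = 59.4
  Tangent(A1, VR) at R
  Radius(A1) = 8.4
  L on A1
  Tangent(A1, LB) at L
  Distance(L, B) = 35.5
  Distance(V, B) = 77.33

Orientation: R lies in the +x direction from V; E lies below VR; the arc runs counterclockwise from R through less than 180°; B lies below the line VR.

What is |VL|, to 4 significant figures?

52.66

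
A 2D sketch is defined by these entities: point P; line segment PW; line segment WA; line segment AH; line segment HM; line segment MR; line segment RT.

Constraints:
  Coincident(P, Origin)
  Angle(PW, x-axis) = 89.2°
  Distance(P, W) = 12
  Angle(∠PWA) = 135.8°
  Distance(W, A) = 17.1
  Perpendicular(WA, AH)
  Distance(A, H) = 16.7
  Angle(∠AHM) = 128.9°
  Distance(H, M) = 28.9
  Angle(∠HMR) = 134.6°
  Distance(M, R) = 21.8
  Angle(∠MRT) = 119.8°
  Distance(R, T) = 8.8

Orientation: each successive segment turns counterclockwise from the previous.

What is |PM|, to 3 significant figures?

26.7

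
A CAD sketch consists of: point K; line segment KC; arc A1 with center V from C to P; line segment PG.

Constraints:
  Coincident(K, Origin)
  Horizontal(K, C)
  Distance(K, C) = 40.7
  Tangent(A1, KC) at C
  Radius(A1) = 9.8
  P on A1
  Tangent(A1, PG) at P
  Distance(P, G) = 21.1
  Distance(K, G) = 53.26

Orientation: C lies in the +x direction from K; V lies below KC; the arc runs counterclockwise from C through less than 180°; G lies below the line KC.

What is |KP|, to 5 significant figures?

35.074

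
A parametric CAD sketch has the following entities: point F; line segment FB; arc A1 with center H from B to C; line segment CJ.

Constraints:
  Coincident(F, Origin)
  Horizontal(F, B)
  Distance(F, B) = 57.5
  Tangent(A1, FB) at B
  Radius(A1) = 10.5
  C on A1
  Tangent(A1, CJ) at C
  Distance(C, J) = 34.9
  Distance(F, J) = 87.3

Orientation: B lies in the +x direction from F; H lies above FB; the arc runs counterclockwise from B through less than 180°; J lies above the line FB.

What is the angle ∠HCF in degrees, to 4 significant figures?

21.88°

Checks: F = (0.00, 0.00) ✓; |HC| = 10.50 ✓; ∠(HC, CJ) = 90.00° ✓; |CJ| = 34.90 ✓; |FJ| = 87.30 ✓.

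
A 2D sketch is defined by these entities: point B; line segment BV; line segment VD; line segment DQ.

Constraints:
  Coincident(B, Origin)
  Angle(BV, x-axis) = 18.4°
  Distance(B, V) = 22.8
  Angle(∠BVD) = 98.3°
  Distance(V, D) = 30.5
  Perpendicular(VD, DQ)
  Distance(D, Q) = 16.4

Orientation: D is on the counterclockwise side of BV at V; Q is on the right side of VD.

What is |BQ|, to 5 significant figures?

51.574

∠BVD = 98.3°, so VD runs at 18.4° + (180° − 98.3°) = 100.10° from the x-axis; with |VD| = 30.5, D = V + 30.5·(cos 100.10°, sin 100.10°) = (16.286, 37.224). VD is perpendicular to DQ; with |DQ| = 16.4 on the right of VD, Q = D + 16.4·(0.98450, 0.17537) = (32.432, 40.100). Then |BQ| = |Q − B| = 51.574.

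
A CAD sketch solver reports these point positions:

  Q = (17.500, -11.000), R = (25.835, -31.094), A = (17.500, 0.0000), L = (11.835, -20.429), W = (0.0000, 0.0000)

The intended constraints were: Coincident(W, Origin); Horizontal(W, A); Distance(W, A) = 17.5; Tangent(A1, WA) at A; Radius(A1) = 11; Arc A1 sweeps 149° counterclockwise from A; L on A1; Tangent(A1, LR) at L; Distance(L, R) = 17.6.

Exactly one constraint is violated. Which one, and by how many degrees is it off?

Tangent(A1, LR) at L — off by 6.30°.

W = (0.00, 0.00) ✓; W.y = 0.00, A.y = 0.00 ✓; |WA| = 17.50 ✓; ∠(QA, AW) = 90.00° ✓; |QA| = 11.00 ✓; bearing(Q→L) − bearing(Q→A) = 149.0° ✓; |QL| = 11.00 ✓; ∠(QL, LR) = 96.30° ✗; |LR| = 17.60 ✓.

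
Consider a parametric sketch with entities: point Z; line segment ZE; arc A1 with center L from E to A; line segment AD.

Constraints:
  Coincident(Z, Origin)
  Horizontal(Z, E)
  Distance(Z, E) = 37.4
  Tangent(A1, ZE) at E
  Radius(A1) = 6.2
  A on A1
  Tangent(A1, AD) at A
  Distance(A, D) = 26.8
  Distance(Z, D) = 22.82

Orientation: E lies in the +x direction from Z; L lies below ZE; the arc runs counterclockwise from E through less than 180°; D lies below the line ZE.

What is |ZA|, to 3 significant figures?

33.4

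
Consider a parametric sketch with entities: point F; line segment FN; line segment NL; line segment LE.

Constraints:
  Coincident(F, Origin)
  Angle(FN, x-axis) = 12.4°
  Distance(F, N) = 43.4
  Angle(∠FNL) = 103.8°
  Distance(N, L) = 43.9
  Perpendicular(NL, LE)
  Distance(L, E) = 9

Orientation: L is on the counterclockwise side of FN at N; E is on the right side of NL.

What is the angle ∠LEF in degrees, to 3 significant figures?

46.7°

F is at the origin; FN runs at 12.4° with length 43.4, so N = 43.4·(cos 12.4°, sin 12.4°) = (42.4, 9.32). ∠FNL = 103.8°, so NL runs at 12.4° + (180° − 103.8°) = 88.6° from the x-axis; with |NL| = 43.9, L = N + 43.9·(cos 88.6°, sin 88.6°) = (43.5, 53.2). NL is perpendicular to LE; with |LE| = 9.0 on the right of NL, E = L + 9.0·(1.00, -0.0244) = (52.5, 53.0). Then cos ∠LEF = EL·EF / (|EL||EF|), giving 46.7°.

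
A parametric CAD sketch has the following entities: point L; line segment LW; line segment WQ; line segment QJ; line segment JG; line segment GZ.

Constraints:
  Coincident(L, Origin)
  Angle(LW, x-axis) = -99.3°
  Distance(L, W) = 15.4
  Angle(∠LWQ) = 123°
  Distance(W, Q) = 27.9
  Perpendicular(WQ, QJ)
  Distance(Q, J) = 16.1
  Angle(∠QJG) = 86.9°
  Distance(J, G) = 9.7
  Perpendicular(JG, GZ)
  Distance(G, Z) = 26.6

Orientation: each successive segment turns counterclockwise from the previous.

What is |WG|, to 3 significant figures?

24.0

L is at the origin; LW runs at -99.3° with length 15.4, so W = (-2.49, -15.2). ∠LWQ = 123.0° gives WQ at -42.3° from the x-axis; with |WQ| = 27.9, Q = (18.1, -34.0). WQ is perpendicular to QJ, so QJ runs at 47.7°; with |QJ| = 16.1, J = (29.0, -22.1). ∠QJG = 86.9° gives JG at 141° from the x-axis; with |JG| = 9.7, G = (21.5, -15.9). Then |WG| = |G − W| = 24.0.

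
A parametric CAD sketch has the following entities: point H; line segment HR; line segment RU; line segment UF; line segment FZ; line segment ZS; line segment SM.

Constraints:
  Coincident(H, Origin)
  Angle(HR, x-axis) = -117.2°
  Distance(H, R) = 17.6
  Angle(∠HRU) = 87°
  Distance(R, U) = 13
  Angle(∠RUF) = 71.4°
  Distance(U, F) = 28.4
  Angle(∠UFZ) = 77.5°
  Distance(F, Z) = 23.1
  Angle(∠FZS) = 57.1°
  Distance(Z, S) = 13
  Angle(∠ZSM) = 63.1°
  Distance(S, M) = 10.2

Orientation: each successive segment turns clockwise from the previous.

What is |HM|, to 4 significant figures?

5.572

H is at the origin; HR runs at -117.2° with length 17.6, so R = (-8.045, -15.65). ∠HRU = 87.0° gives RU at 149.8° from the x-axis; with |RU| = 13.0, U = (-19.28, -9.114). ∠RUF = 71.4° gives UF at 41.20° from the x-axis; with |UF| = 28.4, F = (2.088, 9.592). ∠UFZ = 77.5° gives FZ at -61.30° from the x-axis; with |FZ| = 23.1, Z = (13.18, -10.67). ∠FZS = 57.1° gives ZS at 175.8° from the x-axis; with |ZS| = 13.0, S = (0.2162, -9.718). ∠ZSM = 63.1° gives SM at 58.90° from the x-axis; with |SM| = 10.2, M = (5.485, -0.9837). Then |HM| = |M − H| = 5.572.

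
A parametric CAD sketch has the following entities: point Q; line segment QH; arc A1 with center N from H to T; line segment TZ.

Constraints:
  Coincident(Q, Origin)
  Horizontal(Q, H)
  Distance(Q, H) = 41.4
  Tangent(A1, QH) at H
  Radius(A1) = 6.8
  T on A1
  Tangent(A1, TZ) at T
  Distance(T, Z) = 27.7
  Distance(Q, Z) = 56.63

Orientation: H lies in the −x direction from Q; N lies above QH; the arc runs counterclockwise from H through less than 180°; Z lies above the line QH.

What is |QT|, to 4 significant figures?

36.17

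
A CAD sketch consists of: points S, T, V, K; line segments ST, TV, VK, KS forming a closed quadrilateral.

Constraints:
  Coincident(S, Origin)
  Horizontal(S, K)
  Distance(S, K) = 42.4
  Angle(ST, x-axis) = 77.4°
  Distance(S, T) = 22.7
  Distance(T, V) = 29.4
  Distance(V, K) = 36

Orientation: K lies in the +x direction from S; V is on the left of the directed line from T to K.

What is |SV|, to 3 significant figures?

46.8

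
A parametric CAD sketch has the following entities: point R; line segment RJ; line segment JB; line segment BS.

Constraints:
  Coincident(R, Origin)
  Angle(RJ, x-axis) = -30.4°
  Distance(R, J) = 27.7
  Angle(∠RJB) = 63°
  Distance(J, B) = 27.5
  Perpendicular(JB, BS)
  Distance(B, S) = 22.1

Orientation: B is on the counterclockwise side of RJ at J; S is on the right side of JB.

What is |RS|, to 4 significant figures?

49.10

R is at the origin; RJ runs at -30.4° with length 27.7, so J = 27.7·(cos -30.4°, sin -30.4°) = (23.89, -14.02). ∠RJB = 63.0°, so JB runs at -30.4° + (180° − 63.0°) = 86.60° from the x-axis; with |JB| = 27.5, B = J + 27.5·(cos 86.60°, sin 86.60°) = (25.52, 13.43). JB ⟂ BS; with |BS| = 22.1 on the right of JB, S = B + 22.1·(0.9982, -0.05931) = (47.58, 12.12). Then |RS| = |S − R| = 49.10.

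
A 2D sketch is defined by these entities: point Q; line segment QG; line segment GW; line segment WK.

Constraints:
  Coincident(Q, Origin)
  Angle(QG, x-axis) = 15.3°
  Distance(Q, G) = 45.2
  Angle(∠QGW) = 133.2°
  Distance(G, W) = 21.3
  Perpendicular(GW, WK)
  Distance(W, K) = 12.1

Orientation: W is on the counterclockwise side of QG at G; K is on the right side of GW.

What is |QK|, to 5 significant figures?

68.983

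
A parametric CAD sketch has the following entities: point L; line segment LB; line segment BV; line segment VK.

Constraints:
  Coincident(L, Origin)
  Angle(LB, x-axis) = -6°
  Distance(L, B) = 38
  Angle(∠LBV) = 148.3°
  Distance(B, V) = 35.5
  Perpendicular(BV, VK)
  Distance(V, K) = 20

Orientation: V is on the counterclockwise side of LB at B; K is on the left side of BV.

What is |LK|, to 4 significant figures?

67.83

L is at the origin; LB runs at -6.0° with length 38.0, so B = 38.0·(cos -6.0°, sin -6.0°) = (37.79, -3.972). ∠LBV = 148.3°, so BV runs at -6.0° + (180° − 148.3°) = 25.70° from the x-axis; with |BV| = 35.5, V = B + 35.5·(cos 25.70°, sin 25.70°) = (69.78, 11.42). The perpendicularity gives VK at right angles to BV; with |VK| = 20.0 on the left of BV, K = V + 20.0·(-0.4337, 0.9011) = (61.11, 29.44). Then |LK| = |K − L| = 67.83.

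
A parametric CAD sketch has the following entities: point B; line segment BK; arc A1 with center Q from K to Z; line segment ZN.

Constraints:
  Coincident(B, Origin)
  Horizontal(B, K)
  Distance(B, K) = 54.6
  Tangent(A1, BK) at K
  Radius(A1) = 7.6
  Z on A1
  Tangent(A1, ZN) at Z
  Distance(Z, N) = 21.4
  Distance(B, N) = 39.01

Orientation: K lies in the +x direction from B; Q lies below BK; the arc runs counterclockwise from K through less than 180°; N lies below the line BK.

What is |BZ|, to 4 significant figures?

49.07

Checks: |QZ| = 7.600 ✓; ∠(QZ, ZN) = 90.00° ✓; |ZN| = 21.40 ✓; |BN| = 39.01 ✓.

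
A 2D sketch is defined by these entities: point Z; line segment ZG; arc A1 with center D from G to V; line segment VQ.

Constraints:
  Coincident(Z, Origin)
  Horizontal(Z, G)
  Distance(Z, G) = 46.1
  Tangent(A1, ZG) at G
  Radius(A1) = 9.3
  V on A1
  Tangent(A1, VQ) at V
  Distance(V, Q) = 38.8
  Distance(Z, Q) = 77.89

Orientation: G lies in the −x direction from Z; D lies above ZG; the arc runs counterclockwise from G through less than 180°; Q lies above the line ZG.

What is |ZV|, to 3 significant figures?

41.7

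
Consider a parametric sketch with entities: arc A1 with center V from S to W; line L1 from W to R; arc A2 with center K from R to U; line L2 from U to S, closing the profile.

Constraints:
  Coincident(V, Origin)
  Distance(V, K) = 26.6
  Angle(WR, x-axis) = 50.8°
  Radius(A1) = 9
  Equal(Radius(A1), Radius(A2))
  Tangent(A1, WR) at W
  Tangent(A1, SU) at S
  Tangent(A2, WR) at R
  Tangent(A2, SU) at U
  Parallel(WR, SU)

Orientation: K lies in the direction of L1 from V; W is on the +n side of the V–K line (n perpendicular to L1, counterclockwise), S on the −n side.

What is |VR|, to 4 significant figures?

28.08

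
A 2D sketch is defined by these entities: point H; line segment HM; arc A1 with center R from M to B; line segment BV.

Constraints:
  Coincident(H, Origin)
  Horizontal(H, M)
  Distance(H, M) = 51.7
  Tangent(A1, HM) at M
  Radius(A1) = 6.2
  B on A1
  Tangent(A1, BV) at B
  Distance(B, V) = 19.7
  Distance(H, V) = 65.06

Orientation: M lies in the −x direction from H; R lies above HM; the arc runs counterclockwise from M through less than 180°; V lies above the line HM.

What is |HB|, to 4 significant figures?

48.15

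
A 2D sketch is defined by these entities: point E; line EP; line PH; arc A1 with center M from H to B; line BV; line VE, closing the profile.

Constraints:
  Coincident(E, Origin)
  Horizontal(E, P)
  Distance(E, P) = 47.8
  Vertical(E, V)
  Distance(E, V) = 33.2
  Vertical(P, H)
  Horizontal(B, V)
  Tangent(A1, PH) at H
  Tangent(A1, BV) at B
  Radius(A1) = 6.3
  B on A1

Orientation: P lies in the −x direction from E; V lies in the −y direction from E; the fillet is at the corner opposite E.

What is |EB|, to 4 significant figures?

53.15

The virtual corner opposite E is at (-47.80, -33.20). Since A1 is tangent to PH there, MH ⟂ PH and A1 meets BV tangentially, so MB is at right angles to BV, with radius 6.3, so the center M sits 6.3 in from both sides at M = (-41.50, -26.90). That places the tangent points at H = (-47.80, -26.90) on PH and B = (-41.50, -33.20) on BV. Then |EB| = |B − E| = 53.15.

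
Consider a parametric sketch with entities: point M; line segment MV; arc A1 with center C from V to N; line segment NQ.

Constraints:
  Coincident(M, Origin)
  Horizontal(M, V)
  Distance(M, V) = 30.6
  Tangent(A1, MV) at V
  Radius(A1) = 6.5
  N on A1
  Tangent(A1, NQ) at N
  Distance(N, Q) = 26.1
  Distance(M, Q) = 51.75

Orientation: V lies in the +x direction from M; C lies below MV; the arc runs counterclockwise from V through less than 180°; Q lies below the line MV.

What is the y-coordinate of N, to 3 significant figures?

-10.5

Checks: |CN| = 6.500 ✓; ∠(CN, NQ) = 90.00° ✓; |NQ| = 26.10 ✓; |MQ| = 51.75 ✓.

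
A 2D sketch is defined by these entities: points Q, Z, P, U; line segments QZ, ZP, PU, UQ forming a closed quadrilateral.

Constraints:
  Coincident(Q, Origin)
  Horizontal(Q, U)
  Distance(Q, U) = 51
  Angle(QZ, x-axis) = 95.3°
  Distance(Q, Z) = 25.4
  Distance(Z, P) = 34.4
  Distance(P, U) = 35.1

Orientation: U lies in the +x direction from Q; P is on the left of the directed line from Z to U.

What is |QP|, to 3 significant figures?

43.3

Checks: |ZP| = 34.40 ✓; |PU| = 35.10 ✓.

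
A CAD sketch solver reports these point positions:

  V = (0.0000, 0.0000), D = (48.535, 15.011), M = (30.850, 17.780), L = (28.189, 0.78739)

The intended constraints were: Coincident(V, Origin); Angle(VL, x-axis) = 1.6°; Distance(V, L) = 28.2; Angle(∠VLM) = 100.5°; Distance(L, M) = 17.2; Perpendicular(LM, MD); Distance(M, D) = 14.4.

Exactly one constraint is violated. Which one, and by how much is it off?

Distance(M, D) = 14.4 — off by 3.50.

V = (0.00, 0.00) ✓; VL at 1.600° ✓; |VL| = 28.20 ✓; ∠VLM = 100.5° ✓; |LM| = 17.20 ✓; ∠(LM, MD) = 90.00° ✓; |MD| = 17.90 ✗.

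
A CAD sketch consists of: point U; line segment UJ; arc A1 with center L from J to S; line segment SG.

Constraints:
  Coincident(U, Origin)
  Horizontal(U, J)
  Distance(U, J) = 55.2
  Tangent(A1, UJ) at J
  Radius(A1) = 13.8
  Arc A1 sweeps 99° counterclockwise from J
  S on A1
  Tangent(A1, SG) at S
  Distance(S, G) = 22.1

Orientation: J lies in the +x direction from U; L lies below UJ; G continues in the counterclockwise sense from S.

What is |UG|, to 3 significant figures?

58.8

On A1, J sits at bearing 90° from L; a 99° counterclockwise sweep puts S at bearing 189°, so S = L + 13.8·(cos 189°, sin 189°) = (41.6, -16.0). A1 meets SG tangentially, so LS is at right angles to SG, so SG runs along (−sin 189°, cos 189°); with |SG| = 22.1, G = (45.0, -37.8). Then |UG| = |G − U| = 58.8.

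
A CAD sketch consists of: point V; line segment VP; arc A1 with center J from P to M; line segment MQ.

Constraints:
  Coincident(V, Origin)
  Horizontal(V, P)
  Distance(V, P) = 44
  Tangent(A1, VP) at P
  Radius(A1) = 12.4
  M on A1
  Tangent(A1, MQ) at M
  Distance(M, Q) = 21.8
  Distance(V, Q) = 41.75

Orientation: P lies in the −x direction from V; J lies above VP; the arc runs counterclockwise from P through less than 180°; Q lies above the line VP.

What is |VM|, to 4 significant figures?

33.37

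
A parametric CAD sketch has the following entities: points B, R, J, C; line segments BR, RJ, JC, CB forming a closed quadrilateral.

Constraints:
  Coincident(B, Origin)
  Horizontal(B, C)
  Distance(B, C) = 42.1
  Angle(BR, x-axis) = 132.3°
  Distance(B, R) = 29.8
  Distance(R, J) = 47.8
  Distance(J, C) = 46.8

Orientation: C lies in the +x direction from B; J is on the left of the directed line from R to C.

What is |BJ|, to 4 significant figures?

48.55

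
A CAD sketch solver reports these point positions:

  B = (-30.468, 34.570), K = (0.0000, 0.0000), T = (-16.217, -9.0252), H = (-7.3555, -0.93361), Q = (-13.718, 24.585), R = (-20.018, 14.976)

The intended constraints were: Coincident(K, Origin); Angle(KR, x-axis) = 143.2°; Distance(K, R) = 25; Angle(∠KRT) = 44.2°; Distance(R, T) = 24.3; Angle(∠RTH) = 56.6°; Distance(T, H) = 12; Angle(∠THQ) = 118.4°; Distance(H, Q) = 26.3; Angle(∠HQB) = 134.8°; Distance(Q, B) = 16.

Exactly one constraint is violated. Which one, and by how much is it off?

Distance(Q, B) = 16 — off by 3.50.

K = (0.00, 0.00) ✓; KR at 143.2° ✓; |KR| = 25.00 ✓; ∠KRT = 44.20° ✓; |RT| = 24.30 ✓; ∠RTH = 56.60° ✓; |TH| = 12.00 ✓; ∠THQ = 118.4° ✓; |HQ| = 26.30 ✓; ∠HQB = 134.8° ✓; |QB| = 19.50 ✗.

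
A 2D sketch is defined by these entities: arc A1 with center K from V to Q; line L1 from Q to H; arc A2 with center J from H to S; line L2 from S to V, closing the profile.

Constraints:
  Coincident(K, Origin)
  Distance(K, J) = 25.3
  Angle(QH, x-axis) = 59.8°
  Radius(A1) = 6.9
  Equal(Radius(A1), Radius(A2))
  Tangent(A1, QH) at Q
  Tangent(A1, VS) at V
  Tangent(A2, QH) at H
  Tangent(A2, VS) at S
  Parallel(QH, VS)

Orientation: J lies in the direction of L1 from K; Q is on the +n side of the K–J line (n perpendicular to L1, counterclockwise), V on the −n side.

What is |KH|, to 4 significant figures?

26.22

Tangency of A1 to both parallel lines with radius 6.9 puts Q and V at K ± 6.9·n: Q = (-5.963, 3.471), V = (5.963, -3.471). Equal radii place H and S the same way about J: H = J + 6.9·n = (6.763, 25.34), S = J − 6.9·n = (18.69, 18.40). Then |KH| = |H − K| = 26.22.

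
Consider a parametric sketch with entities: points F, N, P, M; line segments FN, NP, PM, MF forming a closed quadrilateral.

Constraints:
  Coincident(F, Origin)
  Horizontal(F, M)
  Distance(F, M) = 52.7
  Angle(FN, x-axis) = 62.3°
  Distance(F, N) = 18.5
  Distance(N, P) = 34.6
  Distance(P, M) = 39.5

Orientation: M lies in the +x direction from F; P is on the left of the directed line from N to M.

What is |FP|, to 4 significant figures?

51.74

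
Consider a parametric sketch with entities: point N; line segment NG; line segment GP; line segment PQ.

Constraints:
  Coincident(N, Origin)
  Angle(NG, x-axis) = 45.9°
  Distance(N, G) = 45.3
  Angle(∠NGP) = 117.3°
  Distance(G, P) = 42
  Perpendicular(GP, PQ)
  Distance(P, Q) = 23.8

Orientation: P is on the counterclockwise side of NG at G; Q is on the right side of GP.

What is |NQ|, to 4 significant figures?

89.69

N is at the origin; NG runs at 45.9° with length 45.3, so G = 45.3·(cos 45.9°, sin 45.9°) = (31.52, 32.53). ∠NGP = 117.3°, so GP runs at 45.9° + (180° − 117.3°) = 108.6° from the x-axis; with |GP| = 42.0, P = G + 42.0·(cos 108.6°, sin 108.6°) = (18.13, 72.34). The perpendicularity gives PQ at right angles to GP; with |PQ| = 23.8 on the right of GP, Q = P + 23.8·(0.9478, 0.3190) = (40.69, 79.93). Then |NQ| = |Q − N| = 89.69.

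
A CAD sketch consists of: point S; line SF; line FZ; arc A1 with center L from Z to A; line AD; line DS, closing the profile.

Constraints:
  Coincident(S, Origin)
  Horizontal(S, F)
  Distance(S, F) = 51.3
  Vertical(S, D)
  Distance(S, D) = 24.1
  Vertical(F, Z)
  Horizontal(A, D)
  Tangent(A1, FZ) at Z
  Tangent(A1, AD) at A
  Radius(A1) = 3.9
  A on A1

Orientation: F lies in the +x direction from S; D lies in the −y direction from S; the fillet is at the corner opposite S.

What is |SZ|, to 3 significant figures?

55.1

S is at the origin; SF is horizontal with |SF| = 51.3 and F on the +x side, so F = (51.3, 0.00). SD is vertical with |SD| = 24.1 and D on the −y side, so D = (0.00, -24.1). The virtual corner opposite S is at (51.3, -24.1). Tangency of A1 to FZ means the radius LZ is perpendicular to FZ and tangency of A1 to AD means the radius LA is perpendicular to AD, with radius 3.9, so the center L sits 3.9 in from both sides at L = (47.4, -20.2). That places the tangent points at Z = (51.3, -20.2) on FZ and A = (47.4, -24.1) on AD. Then |SZ| = |Z − S| = 55.1.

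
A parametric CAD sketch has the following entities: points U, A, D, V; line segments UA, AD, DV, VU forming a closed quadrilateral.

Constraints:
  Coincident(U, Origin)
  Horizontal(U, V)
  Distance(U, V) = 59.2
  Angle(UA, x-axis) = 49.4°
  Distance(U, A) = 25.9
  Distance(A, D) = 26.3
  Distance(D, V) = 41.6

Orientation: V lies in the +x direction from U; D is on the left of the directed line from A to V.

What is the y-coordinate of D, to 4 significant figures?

35.64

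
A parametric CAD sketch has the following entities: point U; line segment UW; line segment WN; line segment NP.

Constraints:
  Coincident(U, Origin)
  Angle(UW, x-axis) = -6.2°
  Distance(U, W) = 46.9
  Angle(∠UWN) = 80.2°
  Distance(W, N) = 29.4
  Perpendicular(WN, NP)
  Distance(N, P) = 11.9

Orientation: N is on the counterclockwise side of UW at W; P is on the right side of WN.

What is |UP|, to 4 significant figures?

61.94

U is at the origin; UW runs at -6.2° with length 46.9, so W = 46.9·(cos -6.2°, sin -6.2°) = (46.63, -5.065). ∠UWN = 80.2°, so WN runs at -6.2° + (180° − 80.2°) = 93.60° from the x-axis; with |WN| = 29.4, N = W + 29.4·(cos 93.60°, sin 93.60°) = (44.78, 24.28). The perpendicularity gives NP at right angles to WN; with |NP| = 11.9 on the right of WN, P = N + 11.9·(0.9980, 0.06279) = (56.66, 25.02). Then |UP| = |P − U| = 61.94.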